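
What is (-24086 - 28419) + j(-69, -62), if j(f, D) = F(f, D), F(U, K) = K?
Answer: -52567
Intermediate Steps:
j(f, D) = D
(-24086 - 28419) + j(-69, -62) = (-24086 - 28419) - 62 = -52505 - 62 = -52567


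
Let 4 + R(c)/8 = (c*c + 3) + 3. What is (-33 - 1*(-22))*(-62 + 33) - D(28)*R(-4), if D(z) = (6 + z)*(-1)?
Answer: 5215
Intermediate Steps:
D(z) = -6 - z
R(c) = 16 + 8*c² (R(c) = -32 + 8*((c*c + 3) + 3) = -32 + 8*((c² + 3) + 3) = -32 + 8*((3 + c²) + 3) = -32 + 8*(6 + c²) = -32 + (48 + 8*c²) = 16 + 8*c²)
(-33 - 1*(-22))*(-62 + 33) - D(28)*R(-4) = (-33 - 1*(-22))*(-62 + 33) - (-6 - 1*28)*(16 + 8*(-4)²) = (-33 + 22)*(-29) - (-6 - 28)*(16 + 8*16) = -11*(-29) - (-34)*(16 + 128) = 319 - (-34)*144 = 319 - 1*(-4896) = 319 + 4896 = 5215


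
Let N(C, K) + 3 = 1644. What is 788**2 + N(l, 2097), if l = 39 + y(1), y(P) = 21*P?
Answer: 622585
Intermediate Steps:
l = 60 (l = 39 + 21*1 = 39 + 21 = 60)
N(C, K) = 1641 (N(C, K) = -3 + 1644 = 1641)
788**2 + N(l, 2097) = 788**2 + 1641 = 620944 + 1641 = 622585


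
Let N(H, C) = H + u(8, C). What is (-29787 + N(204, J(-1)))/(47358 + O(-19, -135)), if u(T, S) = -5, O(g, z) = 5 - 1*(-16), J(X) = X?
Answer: -29588/47379 ≈ -0.62450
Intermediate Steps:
O(g, z) = 21 (O(g, z) = 5 + 16 = 21)
N(H, C) = -5 + H (N(H, C) = H - 5 = -5 + H)
(-29787 + N(204, J(-1)))/(47358 + O(-19, -135)) = (-29787 + (-5 + 204))/(47358 + 21) = (-29787 + 199)/47379 = -29588*1/47379 = -29588/47379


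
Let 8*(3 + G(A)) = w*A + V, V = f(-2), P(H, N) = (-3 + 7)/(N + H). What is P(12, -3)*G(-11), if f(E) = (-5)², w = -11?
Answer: 61/9 ≈ 6.7778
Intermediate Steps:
P(H, N) = 4/(H + N)
f(E) = 25
V = 25
G(A) = ⅛ - 11*A/8 (G(A) = -3 + (-11*A + 25)/8 = -3 + (25 - 11*A)/8 = -3 + (25/8 - 11*A/8) = ⅛ - 11*A/8)
P(12, -3)*G(-11) = (4/(12 - 3))*(⅛ - 11/8*(-11)) = (4/9)*(⅛ + 121/8) = (4*(⅑))*(61/4) = (4/9)*(61/4) = 61/9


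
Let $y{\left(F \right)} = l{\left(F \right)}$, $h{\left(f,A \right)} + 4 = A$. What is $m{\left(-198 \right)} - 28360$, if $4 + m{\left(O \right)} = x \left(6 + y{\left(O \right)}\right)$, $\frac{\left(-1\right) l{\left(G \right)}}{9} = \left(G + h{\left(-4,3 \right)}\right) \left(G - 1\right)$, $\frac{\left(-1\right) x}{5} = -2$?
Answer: $-3592394$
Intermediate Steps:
$x = 10$ ($x = \left(-5\right) \left(-2\right) = 10$)
$h{\left(f,A \right)} = -4 + A$
$l{\left(G \right)} = - 9 \left(-1 + G\right)^{2}$ ($l{\left(G \right)} = - 9 \left(G + \left(-4 + 3\right)\right) \left(G - 1\right) = - 9 \left(G - 1\right) \left(-1 + G\right) = - 9 \left(-1 + G\right) \left(-1 + G\right) = - 9 \left(-1 + G\right)^{2}$)
$y{\left(F \right)} = -9 - 9 F^{2} + 18 F$
$m{\left(O \right)} = -34 - 90 O^{2} + 180 O$ ($m{\left(O \right)} = -4 + 10 \left(6 - \left(9 - 18 O + 9 O^{2}\right)\right) = -4 + 10 \left(-3 - 9 O^{2} + 18 O\right) = -4 - \left(30 - 180 O + 90 O^{2}\right) = -34 - 90 O^{2} + 180 O$)
$m{\left(-198 \right)} - 28360 = \left(-34 - 90 \left(-198\right)^{2} + 180 \left(-198\right)\right) - 28360 = \left(-34 - 3528360 - 35640\right) - 28360 = -3564034 - 28360 = -3592394$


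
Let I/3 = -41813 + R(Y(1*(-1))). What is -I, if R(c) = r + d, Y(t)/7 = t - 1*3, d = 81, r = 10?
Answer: 125166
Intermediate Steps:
Y(t) = -21 + 7*t (Y(t) = 7*(t - 1*3) = 7*(t - 3) = 7*(-3 + t) = -21 + 7*t)
R(c) = 91 (R(c) = 10 + 81 = 91)
I = -125166 (I = 3*(-41813 + 91) = 3*(-41722) = -125166)
-I = -1*(-125166) = 125166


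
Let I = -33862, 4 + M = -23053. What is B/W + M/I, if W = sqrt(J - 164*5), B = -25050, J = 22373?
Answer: 23057/33862 - 25050*sqrt(21553)/21553 ≈ -169.95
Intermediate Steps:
M = -23057 (M = -4 - 23053 = -23057)
W = sqrt(21553) (W = sqrt(22373 - 164*5) = sqrt(22373 - 820) = sqrt(21553) ≈ 146.81)
B/W + M/I = -25050*sqrt(21553)/21553 - 23057/(-33862) = -25050*sqrt(21553)/21553 - 23057*(-1/33862) = -25050*sqrt(21553)/21553 + 23057/33862 = 23057/33862 - 25050*sqrt(21553)/21553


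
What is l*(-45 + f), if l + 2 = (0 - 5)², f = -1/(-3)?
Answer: -3082/3 ≈ -1027.3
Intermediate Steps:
f = ⅓ (f = -1*(-⅓) = ⅓ ≈ 0.33333)
l = 23 (l = -2 + (0 - 5)² = -2 + (-5)² = -2 + 25 = 23)
l*(-45 + f) = 23*(-45 + ⅓) = 23*(-134/3) = -3082/3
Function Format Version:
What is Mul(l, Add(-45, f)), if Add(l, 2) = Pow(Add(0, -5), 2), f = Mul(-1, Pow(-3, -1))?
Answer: Rational(-3082, 3) ≈ -1027.3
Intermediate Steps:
f = Rational(1, 3) (f = Mul(-1, Rational(-1, 3)) = Rational(1, 3) ≈ 0.33333)
l = 23 (l = Add(-2, Pow(Add(0, -5), 2)) = Add(-2, Pow(-5, 2)) = Add(-2, 25) = 23)
Mul(l, Add(-45, f)) = Mul(23, Add(-45, Rational(1, 3))) = Mul(23, Rational(-134, 3)) = Rational(-3082, 3)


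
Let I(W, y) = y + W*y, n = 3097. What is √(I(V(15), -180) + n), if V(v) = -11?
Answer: √4897 ≈ 69.979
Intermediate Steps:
√(I(V(15), -180) + n) = √(-180*(1 - 11) + 3097) = √(-180*(-10) + 3097) = √(1800 + 3097) = √4897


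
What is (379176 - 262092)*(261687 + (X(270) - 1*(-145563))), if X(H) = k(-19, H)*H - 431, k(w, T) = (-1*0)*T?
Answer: 47631995796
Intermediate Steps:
k(w, T) = 0 (k(w, T) = 0*T = 0)
X(H) = -431 (X(H) = 0*H - 431 = 0 - 431 = -431)
(379176 - 262092)*(261687 + (X(270) - 1*(-145563))) = (379176 - 262092)*(261687 + (-431 - 1*(-145563))) = 117084*(261687 + (-431 + 145563)) = 117084*(261687 + 145132) = 117084*406819 = 47631995796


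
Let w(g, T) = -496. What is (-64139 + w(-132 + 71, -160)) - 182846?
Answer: -247481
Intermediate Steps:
(-64139 + w(-132 + 71, -160)) - 182846 = (-64139 - 496) - 182846 = -64635 - 182846 = -247481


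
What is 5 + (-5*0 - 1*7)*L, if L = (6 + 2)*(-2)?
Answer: 117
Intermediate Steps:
L = -16 (L = 8*(-2) = -16)
5 + (-5*0 - 1*7)*L = 5 + (-5*0 - 1*7)*(-16) = 5 + (0 - 7)*(-16) = 5 - 7*(-16) = 5 + 112 = 117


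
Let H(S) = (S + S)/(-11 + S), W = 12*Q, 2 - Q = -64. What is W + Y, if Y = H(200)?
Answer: 150088/189 ≈ 794.12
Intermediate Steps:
Q = 66 (Q = 2 - 1*(-64) = 2 + 64 = 66)
W = 792 (W = 12*66 = 792)
H(S) = 2*S/(-11 + S) (H(S) = (2*S)/(-11 + S) = 2*S/(-11 + S))
Y = 400/189 (Y = 2*200/(-11 + 200) = 2*200/189 = 2*200*(1/189) = 400/189 ≈ 2.1164)
W + Y = 792 + 400/189 = 150088/189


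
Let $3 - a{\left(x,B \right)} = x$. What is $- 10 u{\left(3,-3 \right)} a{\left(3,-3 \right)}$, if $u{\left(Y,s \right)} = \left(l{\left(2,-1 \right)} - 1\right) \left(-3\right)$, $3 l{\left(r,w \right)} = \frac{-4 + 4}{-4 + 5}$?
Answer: $0$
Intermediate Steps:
$l{\left(r,w \right)} = 0$ ($l{\left(r,w \right)} = \frac{\left(-4 + 4\right) \frac{1}{-4 + 5}}{3} = \frac{0 \cdot 1^{-1}}{3} = \frac{0 \cdot 1}{3} = \frac{1}{3} \cdot 0 = 0$)
$a{\left(x,B \right)} = 3 - x$
$u{\left(Y,s \right)} = 3$ ($u{\left(Y,s \right)} = \left(0 - 1\right) \left(-3\right) = \left(-1\right) \left(-3\right) = 3$)
$- 10 u{\left(3,-3 \right)} a{\left(3,-3 \right)} = \left(-10\right) 3 \left(3 - 3\right) = - 30 \left(3 - 3\right) = \left(-30\right) 0 = 0$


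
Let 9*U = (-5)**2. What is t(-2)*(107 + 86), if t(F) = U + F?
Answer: 1351/9 ≈ 150.11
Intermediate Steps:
U = 25/9 (U = (1/9)*(-5)**2 = (1/9)*25 = 25/9 ≈ 2.7778)
t(F) = 25/9 + F
t(-2)*(107 + 86) = (25/9 - 2)*(107 + 86) = (7/9)*193 = 1351/9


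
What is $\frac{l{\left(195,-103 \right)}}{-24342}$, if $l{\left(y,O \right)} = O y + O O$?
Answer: $\frac{4738}{12171} \approx 0.38929$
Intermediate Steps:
$l{\left(y,O \right)} = O^{2} + O y$ ($l{\left(y,O \right)} = O y + O^{2} = O^{2} + O y$)
$\frac{l{\left(195,-103 \right)}}{-24342} = \frac{\left(-103\right) \left(-103 + 195\right)}{-24342} = \left(-103\right) 92 \left(- \frac{1}{24342}\right) = \left(-9476\right) \left(- \frac{1}{24342}\right) = \frac{4738}{12171}$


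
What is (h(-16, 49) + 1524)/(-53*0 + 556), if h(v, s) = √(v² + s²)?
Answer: 381/139 + √2657/556 ≈ 2.8337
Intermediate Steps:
h(v, s) = √(s² + v²)
(h(-16, 49) + 1524)/(-53*0 + 556) = (√(49² + (-16)²) + 1524)/(-53*0 + 556) = (√(2401 + 256) + 1524)/(0 + 556) = (√2657 + 1524)/556 = (1524 + √2657)*(1/556) = 381/139 + √2657/556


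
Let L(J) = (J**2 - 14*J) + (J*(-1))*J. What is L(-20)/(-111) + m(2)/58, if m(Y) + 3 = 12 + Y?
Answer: -15019/6438 ≈ -2.3329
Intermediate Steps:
m(Y) = 9 + Y (m(Y) = -3 + (12 + Y) = 9 + Y)
L(J) = -14*J (L(J) = (J**2 - 14*J) + (-J)*J = (J**2 - 14*J) - J**2 = -14*J)
L(-20)/(-111) + m(2)/58 = -14*(-20)/(-111) + (9 + 2)/58 = 280*(-1/111) + 11*(1/58) = -280/111 + 11/58 = -15019/6438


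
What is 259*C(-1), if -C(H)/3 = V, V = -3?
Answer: 2331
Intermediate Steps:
C(H) = 9 (C(H) = -3*(-3) = 9)
259*C(-1) = 259*9 = 2331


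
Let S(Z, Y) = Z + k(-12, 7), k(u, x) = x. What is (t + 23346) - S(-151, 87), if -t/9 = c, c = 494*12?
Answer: -29862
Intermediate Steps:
c = 5928
t = -53352 (t = -9*5928 = -53352)
S(Z, Y) = 7 + Z (S(Z, Y) = Z + 7 = 7 + Z)
(t + 23346) - S(-151, 87) = (-53352 + 23346) - (7 - 151) = -30006 - 1*(-144) = -30006 + 144 = -29862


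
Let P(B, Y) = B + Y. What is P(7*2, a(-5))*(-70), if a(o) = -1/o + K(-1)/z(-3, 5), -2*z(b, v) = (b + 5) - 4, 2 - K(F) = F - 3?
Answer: -1414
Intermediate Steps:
K(F) = 5 - F (K(F) = 2 - (F - 3) = 2 - (-3 + F) = 2 + (3 - F) = 5 - F)
z(b, v) = -1/2 - b/2 (z(b, v) = -((b + 5) - 4)/2 = -((5 + b) - 4)/2 = -(1 + b)/2 = -1/2 - b/2)
a(o) = 6 - 1/o (a(o) = -1/o + (5 - 1*(-1))/(-1/2 - 1/2*(-3)) = -1/o + (5 + 1)/(-1/2 + 3/2) = -1/o + 6/1 = -1/o + 6*1 = -1/o + 6 = 6 - 1/o)
P(7*2, a(-5))*(-70) = (7*2 + (6 - 1/(-5)))*(-70) = (14 + (6 - 1*(-1/5)))*(-70) = (14 + (6 + 1/5))*(-70) = (14 + 31/5)*(-70) = (101/5)*(-70) = -1414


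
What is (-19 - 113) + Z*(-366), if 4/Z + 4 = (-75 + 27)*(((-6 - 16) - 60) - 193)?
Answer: -435834/3299 ≈ -132.11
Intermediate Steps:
Z = 1/3299 (Z = 4/(-4 + (-75 + 27)*(((-6 - 16) - 60) - 193)) = 4/(-4 - 48*((-22 - 60) - 193)) = 4/(-4 - 48*(-82 - 193)) = 4/(-4 - 48*(-275)) = 4/(-4 + 13200) = 4/13196 = 4*(1/13196) = 1/3299 ≈ 0.00030312)
(-19 - 113) + Z*(-366) = (-19 - 113) + (1/3299)*(-366) = -132 - 366/3299 = -435834/3299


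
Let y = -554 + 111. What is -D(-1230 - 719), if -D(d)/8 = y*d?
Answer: 6907256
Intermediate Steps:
y = -443
D(d) = 3544*d (D(d) = -(-3544)*d = 3544*d)
-D(-1230 - 719) = -3544*(-1230 - 719) = -3544*(-1949) = -1*(-6907256) = 6907256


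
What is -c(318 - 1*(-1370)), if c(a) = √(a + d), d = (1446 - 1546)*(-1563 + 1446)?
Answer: -2*√3347 ≈ -115.71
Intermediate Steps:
d = 11700 (d = -100*(-117) = 11700)
c(a) = √(11700 + a) (c(a) = √(a + 11700) = √(11700 + a))
-c(318 - 1*(-1370)) = -√(11700 + (318 - 1*(-1370))) = -√(11700 + (318 + 1370)) = -√(11700 + 1688) = -√13388 = -2*√3347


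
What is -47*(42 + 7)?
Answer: -2303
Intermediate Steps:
-47*(42 + 7) = -47*49 = -2303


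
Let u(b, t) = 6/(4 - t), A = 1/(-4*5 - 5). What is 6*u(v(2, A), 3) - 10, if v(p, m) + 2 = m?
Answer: 26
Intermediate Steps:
A = -1/25 (A = 1/(-20 - 5) = 1/(-25) = -1/25 ≈ -0.040000)
v(p, m) = -2 + m
6*u(v(2, A), 3) - 10 = 6*(-6/(-4 + 3)) - 10 = 6*(-6/(-1)) - 10 = 6*(-6*(-1)) - 10 = 6*6 - 10 = 36 - 10 = 26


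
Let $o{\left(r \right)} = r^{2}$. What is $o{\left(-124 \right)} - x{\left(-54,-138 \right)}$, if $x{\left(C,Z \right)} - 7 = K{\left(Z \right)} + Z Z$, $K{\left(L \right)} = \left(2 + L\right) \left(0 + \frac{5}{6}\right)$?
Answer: $- \frac{10685}{3} \approx -3561.7$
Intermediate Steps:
$K{\left(L \right)} = \frac{5}{3} + \frac{5 L}{6}$ ($K{\left(L \right)} = \left(2 + L\right) \left(0 + 5 \cdot \frac{1}{6}\right) = \left(2 + L\right) \left(0 + \frac{5}{6}\right) = \left(2 + L\right) \frac{5}{6} = \frac{5}{3} + \frac{5 L}{6}$)
$x{\left(C,Z \right)} = \frac{26}{3} + Z^{2} + \frac{5 Z}{6}$ ($x{\left(C,Z \right)} = 7 + \left(\left(\frac{5}{3} + \frac{5 Z}{6}\right) + Z Z\right) = 7 + \left(\left(\frac{5}{3} + \frac{5 Z}{6}\right) + Z^{2}\right) = 7 + \left(\frac{5}{3} + Z^{2} + \frac{5 Z}{6}\right) = \frac{26}{3} + Z^{2} + \frac{5 Z}{6}$)
$o{\left(-124 \right)} - x{\left(-54,-138 \right)} = \left(-124\right)^{2} - \left(\frac{26}{3} + \left(-138\right)^{2} + \frac{5}{6} \left(-138\right)\right) = 15376 - \left(\frac{26}{3} + 19044 - 115\right) = 15376 - \frac{56813}{3} = - \frac{10685}{3}$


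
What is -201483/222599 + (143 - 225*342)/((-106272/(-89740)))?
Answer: -383580168852299/5914010232 ≈ -64860.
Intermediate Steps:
-201483/222599 + (143 - 225*342)/((-106272/(-89740))) = -201483*1/222599 + (143 - 76950)/((-106272*(-1/89740))) = -201483/222599 - 76807/26568/22435 = -201483/222599 - 76807*22435/26568 = -201483/222599 - 1723165045/26568 = -383580168852299/5914010232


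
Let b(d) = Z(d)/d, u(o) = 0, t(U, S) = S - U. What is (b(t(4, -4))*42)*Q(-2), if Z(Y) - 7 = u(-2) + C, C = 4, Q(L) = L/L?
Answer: -231/4 ≈ -57.750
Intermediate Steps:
Q(L) = 1
Z(Y) = 11 (Z(Y) = 7 + (0 + 4) = 7 + 4 = 11)
b(d) = 11/d
(b(t(4, -4))*42)*Q(-2) = ((11/(-4 - 1*4))*42)*1 = ((11/(-4 - 4))*42)*1 = ((11/(-8))*42)*1 = ((11*(-⅛))*42)*1 = -11/8*42*1 = -231/4*1 = -231/4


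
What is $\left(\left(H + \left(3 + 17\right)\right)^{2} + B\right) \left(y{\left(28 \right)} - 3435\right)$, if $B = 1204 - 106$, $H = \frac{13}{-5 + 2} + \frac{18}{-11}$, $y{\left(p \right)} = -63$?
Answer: $- \frac{149469646}{33} \approx -4.5294 \cdot 10^{6}$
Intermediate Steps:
$H = - \frac{197}{33}$ ($H = \frac{13}{-3} + 18 \left(- \frac{1}{11}\right) = 13 \left(- \frac{1}{3}\right) - \frac{18}{11} = - \frac{13}{3} - \frac{18}{11} = - \frac{197}{33} \approx -5.9697$)
$B = 1098$
$\left(\left(H + \left(3 + 17\right)\right)^{2} + B\right) \left(y{\left(28 \right)} - 3435\right) = \left(\left(- \frac{197}{33} + \left(3 + 17\right)\right)^{2} + 1098\right) \left(-63 - 3435\right) = \left(\left(- \frac{197}{33} + 20\right)^{2} + 1098\right) \left(-3498\right) = \left(\left(\frac{463}{33}\right)^{2} + 1098\right) \left(-3498\right) = \left(\frac{214369}{1089} + 1098\right) \left(-3498\right) = \frac{1410091}{1089} \left(-3498\right) = - \frac{149469646}{33}$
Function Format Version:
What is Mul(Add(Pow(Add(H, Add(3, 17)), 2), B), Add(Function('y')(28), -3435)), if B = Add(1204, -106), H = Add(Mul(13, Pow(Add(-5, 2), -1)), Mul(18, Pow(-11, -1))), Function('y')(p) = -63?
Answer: Rational(-149469646, 33) ≈ -4.5294e+6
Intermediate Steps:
H = Rational(-197, 33) (H = Add(Mul(13, Pow(-3, -1)), Mul(18, Rational(-1, 11))) = Add(Mul(13, Rational(-1, 3)), Rational(-18, 11)) = Add(Rational(-13, 3), Rational(-18, 11)) = Rational(-197, 33) ≈ -5.9697)
B = 1098
Mul(Add(Pow(Add(H, Add(3, 17)), 2), B), Add(Function('y')(28), -3435)) = Mul(Add(Pow(Add(Rational(-197, 33), Add(3, 17)), 2), 1098), Add(-63, -3435)) = Mul(Add(Pow(Add(Rational(-197, 33), 20), 2), 1098), -3498) = Mul(Add(Pow(Rational(463, 33), 2), 1098), -3498) = Mul(Add(Rational(214369, 1089), 1098), -3498) = Mul(Rational(1410091, 1089), -3498) = Rational(-149469646, 33)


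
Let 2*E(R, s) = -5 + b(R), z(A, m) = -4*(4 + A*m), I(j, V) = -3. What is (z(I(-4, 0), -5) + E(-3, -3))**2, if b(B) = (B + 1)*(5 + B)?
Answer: 25921/4 ≈ 6480.3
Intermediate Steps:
b(B) = (1 + B)*(5 + B)
z(A, m) = -16 - 4*A*m
E(R, s) = R**2/2 + 3*R (E(R, s) = (-5 + (5 + R**2 + 6*R))/2 = (R**2 + 6*R)/2 = R**2/2 + 3*R)
(z(I(-4, 0), -5) + E(-3, -3))**2 = ((-16 - 4*(-3)*(-5)) + (1/2)*(-3)*(6 - 3))**2 = ((-16 - 60) + (1/2)*(-3)*3)**2 = (-76 - 9/2)**2 = (-161/2)**2 = 25921/4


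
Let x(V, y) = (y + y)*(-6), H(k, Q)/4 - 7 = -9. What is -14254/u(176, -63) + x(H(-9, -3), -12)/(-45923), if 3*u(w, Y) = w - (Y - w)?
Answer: -1963819086/19058045 ≈ -103.04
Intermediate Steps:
H(k, Q) = -8 (H(k, Q) = 28 + 4*(-9) = 28 - 36 = -8)
x(V, y) = -12*y (x(V, y) = (2*y)*(-6) = -12*y)
u(w, Y) = -Y/3 + 2*w/3 (u(w, Y) = (w - (Y - w))/3 = (w + (w - Y))/3 = (-Y + 2*w)/3 = -Y/3 + 2*w/3)
-14254/u(176, -63) + x(H(-9, -3), -12)/(-45923) = -14254/(-1/3*(-63) + (2/3)*176) - 12*(-12)/(-45923) = -14254/(21 + 352/3) + 144*(-1/45923) = -14254/415/3 - 144/45923 = -14254*3/415 - 144/45923 = -42762/415 - 144/45923 = -1963819086/19058045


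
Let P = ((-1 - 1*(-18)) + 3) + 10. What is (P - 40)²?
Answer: 100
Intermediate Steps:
P = 30 (P = ((-1 + 18) + 3) + 10 = (17 + 3) + 10 = 20 + 10 = 30)
(P - 40)² = (30 - 40)² = (-10)² = 100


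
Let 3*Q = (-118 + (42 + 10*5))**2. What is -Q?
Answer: -676/3 ≈ -225.33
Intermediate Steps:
Q = 676/3 (Q = (-118 + (42 + 10*5))**2/3 = (-118 + (42 + 50))**2/3 = (-118 + 92)**2/3 = (1/3)*(-26)**2 = (1/3)*676 = 676/3 ≈ 225.33)
-Q = -1*676/3 = -676/3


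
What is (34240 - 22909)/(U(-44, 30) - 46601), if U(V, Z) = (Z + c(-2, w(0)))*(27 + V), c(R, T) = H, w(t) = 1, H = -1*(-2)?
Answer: -3777/15715 ≈ -0.24034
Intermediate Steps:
H = 2
c(R, T) = 2
U(V, Z) = (2 + Z)*(27 + V) (U(V, Z) = (Z + 2)*(27 + V) = (2 + Z)*(27 + V))
(34240 - 22909)/(U(-44, 30) - 46601) = (34240 - 22909)/((54 + 2*(-44) + 27*30 - 44*30) - 46601) = 11331/((54 - 88 + 810 - 1320) - 46601) = 11331/(-544 - 46601) = 11331/(-47145) = 11331*(-1/47145) = -3777/15715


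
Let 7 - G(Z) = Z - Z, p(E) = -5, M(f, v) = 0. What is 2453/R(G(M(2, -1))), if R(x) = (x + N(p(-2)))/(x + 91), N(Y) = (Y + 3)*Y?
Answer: 240394/17 ≈ 14141.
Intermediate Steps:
N(Y) = Y*(3 + Y) (N(Y) = (3 + Y)*Y = Y*(3 + Y))
G(Z) = 7 (G(Z) = 7 - (Z - Z) = 7 - 1*0 = 7 + 0 = 7)
R(x) = (10 + x)/(91 + x) (R(x) = (x - 5*(3 - 5))/(x + 91) = (x - 5*(-2))/(91 + x) = (x + 10)/(91 + x) = (10 + x)/(91 + x))
2453/R(G(M(2, -1))) = 2453/(((10 + 7)/(91 + 7))) = 2453/((17/98)) = 2453/(((1/98)*17)) = 2453/(17/98) = 2453*(98/17) = 240394/17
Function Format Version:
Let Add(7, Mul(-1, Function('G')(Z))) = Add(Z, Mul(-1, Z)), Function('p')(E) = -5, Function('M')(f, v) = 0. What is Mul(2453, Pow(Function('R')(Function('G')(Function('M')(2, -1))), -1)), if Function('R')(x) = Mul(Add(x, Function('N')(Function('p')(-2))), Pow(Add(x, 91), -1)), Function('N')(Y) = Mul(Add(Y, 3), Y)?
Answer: Rational(240394, 17) ≈ 14141.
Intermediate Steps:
Function('N')(Y) = Mul(Y, Add(3, Y)) (Function('N')(Y) = Mul(Add(3, Y), Y) = Mul(Y, Add(3, Y)))
Function('G')(Z) = 7 (Function('G')(Z) = Add(7, Mul(-1, Add(Z, Mul(-1, Z)))) = Add(7, Mul(-1, 0)) = Add(7, 0) = 7)
Function('R')(x) = Mul(Pow(Add(91, x), -1), Add(10, x)) (Function('R')(x) = Mul(Add(x, Mul(-5, Add(3, -5))), Pow(Add(x, 91), -1)) = Mul(Add(x, Mul(-5, -2)), Pow(Add(91, x), -1)) = Mul(Add(x, 10), Pow(Add(91, x), -1)) = Mul(Add(10, x), Pow(Add(91, x), -1)) = Mul(Pow(Add(91, x), -1), Add(10, x)))
Mul(2453, Pow(Function('R')(Function('G')(Function('M')(2, -1))), -1)) = Mul(2453, Pow(Mul(Pow(Add(91, 7), -1), Add(10, 7)), -1)) = Mul(2453, Pow(Mul(Pow(98, -1), 17), -1)) = Mul(2453, Pow(Mul(Rational(1, 98), 17), -1)) = Mul(2453, Pow(Rational(17, 98), -1)) = Mul(2453, Rational(98, 17)) = Rational(240394, 17)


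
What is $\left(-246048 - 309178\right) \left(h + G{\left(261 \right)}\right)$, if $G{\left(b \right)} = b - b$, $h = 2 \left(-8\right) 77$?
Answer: $684038432$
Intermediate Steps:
$h = -1232$ ($h = \left(-16\right) 77 = -1232$)
$G{\left(b \right)} = 0$
$\left(-246048 - 309178\right) \left(h + G{\left(261 \right)}\right) = \left(-246048 - 309178\right) \left(-1232 + 0\right) = \left(-555226\right) \left(-1232\right) = 684038432$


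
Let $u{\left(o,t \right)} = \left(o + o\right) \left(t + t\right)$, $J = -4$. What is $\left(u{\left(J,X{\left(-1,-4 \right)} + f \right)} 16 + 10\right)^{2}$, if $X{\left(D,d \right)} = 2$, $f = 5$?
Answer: $3175524$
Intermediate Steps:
$u{\left(o,t \right)} = 4 o t$ ($u{\left(o,t \right)} = 2 o 2 t = 4 o t$)
$\left(u{\left(J,X{\left(-1,-4 \right)} + f \right)} 16 + 10\right)^{2} = \left(4 \left(-4\right) \left(2 + 5\right) 16 + 10\right)^{2} = \left(4 \left(-4\right) 7 \cdot 16 + 10\right)^{2} = \left(\left(-112\right) 16 + 10\right)^{2} = \left(-1792 + 10\right)^{2} = \left(-1782\right)^{2} = 3175524$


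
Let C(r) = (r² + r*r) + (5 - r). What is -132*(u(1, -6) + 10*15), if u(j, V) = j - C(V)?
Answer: -8976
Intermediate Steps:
C(r) = 5 - r + 2*r² (C(r) = (r² + r²) + (5 - r) = 2*r² + (5 - r) = 5 - r + 2*r²)
u(j, V) = -5 + V + j - 2*V² (u(j, V) = j - (5 - V + 2*V²) = j + (-5 + V - 2*V²) = -5 + V + j - 2*V²)
-132*(u(1, -6) + 10*15) = -132*((-5 - 6 + 1 - 2*(-6)²) + 10*15) = -132*((-5 - 6 + 1 - 2*36) + 150) = -132*((-5 - 6 + 1 - 72) + 150) = -132*(-82 + 150) = -132*68 = -8976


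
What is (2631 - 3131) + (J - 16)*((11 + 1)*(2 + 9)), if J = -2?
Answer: -2876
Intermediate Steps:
(2631 - 3131) + (J - 16)*((11 + 1)*(2 + 9)) = (2631 - 3131) + (-2 - 16)*((11 + 1)*(2 + 9)) = -500 - 216*11 = -500 - 18*132 = -500 - 2376 = -2876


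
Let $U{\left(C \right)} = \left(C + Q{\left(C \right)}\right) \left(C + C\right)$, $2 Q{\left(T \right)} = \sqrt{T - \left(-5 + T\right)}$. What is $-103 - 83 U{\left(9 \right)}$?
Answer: $-13549 - 747 \sqrt{5} \approx -15219.0$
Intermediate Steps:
$Q{\left(T \right)} = \frac{\sqrt{5}}{2}$ ($Q{\left(T \right)} = \frac{\sqrt{T - \left(-5 + T\right)}}{2} = \frac{\sqrt{5}}{2}$)
$U{\left(C \right)} = 2 C \left(C + \frac{\sqrt{5}}{2}\right)$ ($U{\left(C \right)} = \left(C + \frac{\sqrt{5}}{2}\right) \left(C + C\right) = \left(C + \frac{\sqrt{5}}{2}\right) 2 C = 2 C \left(C + \frac{\sqrt{5}}{2}\right)$)
$-103 - 83 U{\left(9 \right)} = -103 - 83 \cdot 9 \left(\sqrt{5} + 2 \cdot 9\right) = -103 - 83 \cdot 9 \left(\sqrt{5} + 18\right) = -103 - 83 \cdot 9 \left(18 + \sqrt{5}\right) = -103 - 83 \left(162 + 9 \sqrt{5}\right) = -103 - \left(13446 + 747 \sqrt{5}\right) = -13549 - 747 \sqrt{5}$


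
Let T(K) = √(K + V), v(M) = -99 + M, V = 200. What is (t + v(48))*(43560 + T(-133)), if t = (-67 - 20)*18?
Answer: -70436520 - 1617*√67 ≈ -7.0450e+7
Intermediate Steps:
t = -1566 (t = -87*18 = -1566)
T(K) = √(200 + K) (T(K) = √(K + 200) = √(200 + K))
(t + v(48))*(43560 + T(-133)) = (-1566 + (-99 + 48))*(43560 + √(200 - 133)) = (-1566 - 51)*(43560 + √67) = -1617*(43560 + √67) = -70436520 - 1617*√67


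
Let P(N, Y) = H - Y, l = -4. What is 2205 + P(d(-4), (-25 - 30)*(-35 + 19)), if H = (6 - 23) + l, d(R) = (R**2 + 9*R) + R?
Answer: 1304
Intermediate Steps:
d(R) = R**2 + 10*R
H = -21 (H = (6 - 23) - 4 = -17 - 4 = -21)
P(N, Y) = -21 - Y
2205 + P(d(-4), (-25 - 30)*(-35 + 19)) = 2205 + (-21 - (-25 - 30)*(-35 + 19)) = 2205 + (-21 - (-55)*(-16)) = 2205 + (-21 - 1*880) = 2205 + (-21 - 880) = 2205 - 901 = 1304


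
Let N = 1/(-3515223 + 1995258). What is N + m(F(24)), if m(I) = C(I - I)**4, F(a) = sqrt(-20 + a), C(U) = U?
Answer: -1/1519965 ≈ -6.5791e-7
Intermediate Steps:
m(I) = 0 (m(I) = (I - I)**4 = 0**4 = 0)
N = -1/1519965 (N = 1/(-1519965) = -1/1519965 ≈ -6.5791e-7)
N + m(F(24)) = -1/1519965 + 0 = -1/1519965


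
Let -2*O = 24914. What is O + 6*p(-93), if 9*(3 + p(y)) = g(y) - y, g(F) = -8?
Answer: -37255/3 ≈ -12418.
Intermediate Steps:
O = -12457 (O = -1/2*24914 = -12457)
p(y) = -35/9 - y/9 (p(y) = -3 + (-8 - y)/9 = -3 + (-8/9 - y/9) = -35/9 - y/9)
O + 6*p(-93) = -12457 + 6*(-35/9 - 1/9*(-93)) = -12457 + 6*(-35/9 + 31/3) = -12457 + 6*(58/9) = -12457 + 116/3 = -37255/3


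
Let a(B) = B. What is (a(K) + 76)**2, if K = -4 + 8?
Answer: 6400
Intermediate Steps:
K = 4
(a(K) + 76)**2 = (4 + 76)**2 = 80**2 = 6400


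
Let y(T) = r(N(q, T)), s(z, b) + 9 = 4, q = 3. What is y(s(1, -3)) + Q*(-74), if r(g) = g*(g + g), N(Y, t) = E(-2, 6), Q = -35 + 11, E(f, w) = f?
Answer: 1784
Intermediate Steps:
s(z, b) = -5 (s(z, b) = -9 + 4 = -5)
Q = -24
N(Y, t) = -2
r(g) = 2*g² (r(g) = g*(2*g) = 2*g²)
y(T) = 8 (y(T) = 2*(-2)² = 2*4 = 8)
y(s(1, -3)) + Q*(-74) = 8 - 24*(-74) = 8 + 1776 = 1784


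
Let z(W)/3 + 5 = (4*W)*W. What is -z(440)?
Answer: -2323185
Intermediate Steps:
z(W) = -15 + 12*W**2 (z(W) = -15 + 3*((4*W)*W) = -15 + 3*(4*W**2) = -15 + 12*W**2)
-z(440) = -(-15 + 12*440**2) = -(-15 + 12*193600) = -(-15 + 2323200) = -1*2323185 = -2323185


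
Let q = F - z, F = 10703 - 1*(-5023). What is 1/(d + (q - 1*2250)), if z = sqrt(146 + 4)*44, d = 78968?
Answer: 191/17656204 + 5*sqrt(6)/194218244 ≈ 1.0881e-5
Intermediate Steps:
F = 15726 (F = 10703 + 5023 = 15726)
z = 220*sqrt(6) (z = sqrt(150)*44 = (5*sqrt(6))*44 = 220*sqrt(6) ≈ 538.89)
q = 15726 - 220*sqrt(6) ≈ 15187.
1/(d + (q - 1*2250)) = 1/(78968 + ((15726 - 220*sqrt(6)) - 1*2250)) = 1/(78968 + ((15726 - 220*sqrt(6)) - 2250)) = 1/(78968 + (13476 - 220*sqrt(6))) = 1/(92444 - 220*sqrt(6))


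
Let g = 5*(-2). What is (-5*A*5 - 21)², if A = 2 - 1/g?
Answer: 21609/4 ≈ 5402.3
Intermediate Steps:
g = -10
A = 21/10 (A = 2 - 1/(-10) = 2 - 1*(-⅒) = 2 + ⅒ = 21/10 ≈ 2.1000)
(-5*A*5 - 21)² = (-5*21/10*5 - 21)² = (-21/2*5 - 21)² = (-105/2 - 21)² = (-147/2)² = 21609/4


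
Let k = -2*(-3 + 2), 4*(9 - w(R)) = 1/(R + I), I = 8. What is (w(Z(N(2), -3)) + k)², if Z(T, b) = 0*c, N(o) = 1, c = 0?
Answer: 123201/1024 ≈ 120.31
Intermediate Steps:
Z(T, b) = 0 (Z(T, b) = 0*0 = 0)
w(R) = 9 - 1/(4*(8 + R)) (w(R) = 9 - 1/(4*(R + 8)) = 9 - 1/(4*(8 + R)))
k = 2 (k = -2*(-1) = 2)
(w(Z(N(2), -3)) + k)² = ((287 + 36*0)/(4*(8 + 0)) + 2)² = ((¼)*(287 + 0)/8 + 2)² = ((¼)*(⅛)*287 + 2)² = (287/32 + 2)² = (351/32)² = 123201/1024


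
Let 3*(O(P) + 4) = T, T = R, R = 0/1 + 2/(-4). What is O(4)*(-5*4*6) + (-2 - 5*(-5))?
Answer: 523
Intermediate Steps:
R = -½ (R = 0*1 + 2*(-¼) = 0 - ½ = -½ ≈ -0.50000)
T = -½ ≈ -0.50000
O(P) = -25/6 (O(P) = -4 + (⅓)*(-½) = -4 - ⅙ = -25/6)
O(4)*(-5*4*6) + (-2 - 5*(-5)) = -25*(-5*4)*6/6 + (-2 - 5*(-5)) = -(-250)*6/3 + (-2 + 25) = -25/6*(-120) + 23 = 500 + 23 = 523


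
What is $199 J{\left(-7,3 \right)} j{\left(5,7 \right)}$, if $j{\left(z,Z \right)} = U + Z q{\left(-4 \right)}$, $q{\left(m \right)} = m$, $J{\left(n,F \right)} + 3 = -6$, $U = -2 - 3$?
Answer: $59103$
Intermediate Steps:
$U = -5$ ($U = -2 - 3 = -5$)
$J{\left(n,F \right)} = -9$ ($J{\left(n,F \right)} = -3 - 6 = -9$)
$j{\left(z,Z \right)} = -5 - 4 Z$ ($j{\left(z,Z \right)} = -5 + Z \left(-4\right) = -5 - 4 Z$)
$199 J{\left(-7,3 \right)} j{\left(5,7 \right)} = 199 \left(-9\right) \left(-5 - 28\right) = - 1791 \left(-5 - 28\right) = \left(-1791\right) \left(-33\right) = 59103$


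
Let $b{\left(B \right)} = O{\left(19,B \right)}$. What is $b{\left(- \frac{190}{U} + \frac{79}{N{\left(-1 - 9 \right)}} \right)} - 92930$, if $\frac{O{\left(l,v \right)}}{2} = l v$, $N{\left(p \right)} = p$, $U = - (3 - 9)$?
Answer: $- \frac{1416503}{15} \approx -94434.0$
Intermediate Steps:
$U = 6$ ($U = \left(-1\right) \left(-6\right) = 6$)
$O{\left(l,v \right)} = 2 l v$
$b{\left(B \right)} = 38 B$ ($b{\left(B \right)} = 2 \cdot 19 B = 38 B$)
$b{\left(- \frac{190}{U} + \frac{79}{N{\left(-1 - 9 \right)}} \right)} - 92930 = 38 \left(- \frac{190}{6} + \frac{79}{-1 - 9}\right) - 92930 = 38 \left(\left(-190\right) \frac{1}{6} + \frac{79}{-10}\right) - 92930 = 38 \left(- \frac{95}{3} + 79 \left(- \frac{1}{10}\right)\right) - 92930 = 38 \left(- \frac{95}{3} - \frac{79}{10}\right) - 92930 = 38 \left(- \frac{1187}{30}\right) - 92930 = - \frac{22553}{15} - 92930 = - \frac{1416503}{15}$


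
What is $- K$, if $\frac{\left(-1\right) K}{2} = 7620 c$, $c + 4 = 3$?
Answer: $-15240$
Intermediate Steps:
$c = -1$ ($c = -4 + 3 = -1$)
$K = 15240$ ($K = - 2 \cdot 7620 \left(-1\right) = \left(-2\right) \left(-7620\right) = 15240$)
$- K = \left(-1\right) 15240 = -15240$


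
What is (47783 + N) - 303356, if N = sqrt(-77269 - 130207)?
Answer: -255573 + 2*I*sqrt(51869) ≈ -2.5557e+5 + 455.5*I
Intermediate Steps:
N = 2*I*sqrt(51869) (N = sqrt(-207476) = 2*I*sqrt(51869) ≈ 455.5*I)
(47783 + N) - 303356 = (47783 + 2*I*sqrt(51869)) - 303356 = -255573 + 2*I*sqrt(51869)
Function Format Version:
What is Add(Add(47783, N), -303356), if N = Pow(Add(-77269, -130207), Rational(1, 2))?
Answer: Add(-255573, Mul(2, I, Pow(51869, Rational(1, 2)))) ≈ Add(-2.5557e+5, Mul(455.50, I))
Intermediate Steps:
N = Mul(2, I, Pow(51869, Rational(1, 2))) (N = Pow(-207476, Rational(1, 2)) = Mul(2, I, Pow(51869, Rational(1, 2))) ≈ Mul(455.50, I))
Add(Add(47783, N), -303356) = Add(Add(47783, Mul(2, I, Pow(51869, Rational(1, 2)))), -303356) = Add(-255573, Mul(2, I, Pow(51869, Rational(1, 2))))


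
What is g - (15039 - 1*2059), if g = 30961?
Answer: 17981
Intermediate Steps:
g - (15039 - 1*2059) = 30961 - (15039 - 1*2059) = 30961 - (15039 - 2059) = 30961 - 1*12980 = 30961 - 12980 = 17981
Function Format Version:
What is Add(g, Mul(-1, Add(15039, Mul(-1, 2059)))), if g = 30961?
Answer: 17981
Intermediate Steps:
Add(g, Mul(-1, Add(15039, Mul(-1, 2059)))) = Add(30961, Mul(-1, Add(15039, Mul(-1, 2059)))) = Add(30961, Mul(-1, Add(15039, -2059))) = Add(30961, Mul(-1, 12980)) = Add(30961, -12980) = 17981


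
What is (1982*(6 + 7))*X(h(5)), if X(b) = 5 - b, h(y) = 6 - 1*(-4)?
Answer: -128830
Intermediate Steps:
h(y) = 10 (h(y) = 6 + 4 = 10)
(1982*(6 + 7))*X(h(5)) = (1982*(6 + 7))*(5 - 1*10) = (1982*13)*(5 - 10) = 25766*(-5) = -128830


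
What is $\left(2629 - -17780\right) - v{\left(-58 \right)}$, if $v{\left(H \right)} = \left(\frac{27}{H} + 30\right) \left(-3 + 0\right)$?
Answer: $\frac{1188861}{58} \approx 20498.0$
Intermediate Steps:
$v{\left(H \right)} = -90 - \frac{81}{H}$ ($v{\left(H \right)} = \left(30 + \frac{27}{H}\right) \left(-3\right) = -90 - \frac{81}{H}$)
$\left(2629 - -17780\right) - v{\left(-58 \right)} = \left(2629 - -17780\right) - \left(-90 - \frac{81}{-58}\right) = \left(2629 + 17780\right) - \left(-90 - - \frac{81}{58}\right) = 20409 - \left(-90 + \frac{81}{58}\right) = 20409 - - \frac{5139}{58} = 20409 + \frac{5139}{58} = \frac{1188861}{58}$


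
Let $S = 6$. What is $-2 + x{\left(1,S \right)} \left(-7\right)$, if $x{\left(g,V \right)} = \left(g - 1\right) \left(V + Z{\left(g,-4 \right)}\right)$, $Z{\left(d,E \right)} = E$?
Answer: $-2$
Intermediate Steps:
$x{\left(g,V \right)} = \left(-1 + g\right) \left(-4 + V\right)$ ($x{\left(g,V \right)} = \left(g - 1\right) \left(V - 4\right) = \left(-1 + g\right) \left(-4 + V\right)$)
$-2 + x{\left(1,S \right)} \left(-7\right) = -2 + \left(4 - 6 - 4 + 6 \cdot 1\right) \left(-7\right) = -2 + \left(4 - 6 - 4 + 6\right) \left(-7\right) = -2 + 0 \left(-7\right) = -2 + 0 = -2$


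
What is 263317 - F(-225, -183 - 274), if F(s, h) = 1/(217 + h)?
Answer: 63196081/240 ≈ 2.6332e+5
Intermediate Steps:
263317 - F(-225, -183 - 274) = 263317 - 1/(217 + (-183 - 274)) = 263317 - 1/(217 - 457) = 263317 - 1/(-240) = 263317 - 1*(-1/240) = 263317 + 1/240 = 63196081/240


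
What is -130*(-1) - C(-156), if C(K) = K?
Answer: 286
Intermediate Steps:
-130*(-1) - C(-156) = -130*(-1) - 1*(-156) = 130 + 156 = 286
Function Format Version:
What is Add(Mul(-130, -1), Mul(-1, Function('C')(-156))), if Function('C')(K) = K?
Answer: 286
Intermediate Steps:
Add(Mul(-130, -1), Mul(-1, Function('C')(-156))) = Add(Mul(-130, -1), Mul(-1, -156)) = Add(130, 156) = 286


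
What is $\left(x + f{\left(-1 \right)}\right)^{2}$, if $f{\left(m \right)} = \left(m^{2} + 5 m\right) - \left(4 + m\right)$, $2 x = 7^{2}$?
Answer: $\frac{1225}{4} \approx 306.25$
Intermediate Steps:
$x = \frac{49}{2}$ ($x = \frac{7^{2}}{2} = \frac{1}{2} \cdot 49 = \frac{49}{2} \approx 24.5$)
$f{\left(m \right)} = -4 + m^{2} + 4 m$
$\left(x + f{\left(-1 \right)}\right)^{2} = \left(\frac{49}{2} + \left(-4 + \left(-1\right)^{2} + 4 \left(-1\right)\right)\right)^{2} = \left(\frac{49}{2} - 7\right)^{2} = \left(\frac{35}{2}\right)^{2} = \frac{1225}{4}$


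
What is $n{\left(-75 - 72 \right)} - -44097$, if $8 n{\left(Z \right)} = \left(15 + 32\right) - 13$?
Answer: $\frac{176405}{4} \approx 44101.0$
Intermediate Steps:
$n{\left(Z \right)} = \frac{17}{4}$ ($n{\left(Z \right)} = \frac{\left(15 + 32\right) - 13}{8} = \frac{47 - 13}{8} = \frac{1}{8} \cdot 34 = \frac{17}{4}$)
$n{\left(-75 - 72 \right)} - -44097 = \frac{17}{4} - -44097 = \frac{17}{4} + 44097 = \frac{176405}{4}$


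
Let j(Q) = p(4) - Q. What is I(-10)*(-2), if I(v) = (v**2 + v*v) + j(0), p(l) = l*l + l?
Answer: -440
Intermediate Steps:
p(l) = l + l**2 (p(l) = l**2 + l = l + l**2)
j(Q) = 20 - Q (j(Q) = 4*(1 + 4) - Q = 4*5 - Q = 20 - Q)
I(v) = 20 + 2*v**2 (I(v) = (v**2 + v*v) + (20 - 1*0) = (v**2 + v**2) + (20 + 0) = 2*v**2 + 20 = 20 + 2*v**2)
I(-10)*(-2) = (20 + 2*(-10)**2)*(-2) = (20 + 2*100)*(-2) = (20 + 200)*(-2) = 220*(-2) = -440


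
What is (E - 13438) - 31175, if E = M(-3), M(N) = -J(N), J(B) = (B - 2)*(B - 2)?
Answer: -44638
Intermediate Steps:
J(B) = (-2 + B)² (J(B) = (-2 + B)*(-2 + B) = (-2 + B)²)
M(N) = -(-2 + N)²
E = -25 (E = -(-2 - 3)² = -1*(-5)² = -1*25 = -25)
(E - 13438) - 31175 = (-25 - 13438) - 31175 = -13463 - 31175 = -44638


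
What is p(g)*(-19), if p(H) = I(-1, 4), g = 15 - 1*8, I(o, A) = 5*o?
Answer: 95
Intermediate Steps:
g = 7 (g = 15 - 8 = 7)
p(H) = -5 (p(H) = 5*(-1) = -5)
p(g)*(-19) = -5*(-19) = 95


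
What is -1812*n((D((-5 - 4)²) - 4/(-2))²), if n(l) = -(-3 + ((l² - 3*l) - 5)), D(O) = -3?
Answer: -18120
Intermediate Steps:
n(l) = 8 - l² + 3*l (n(l) = -(-3 + (-5 + l² - 3*l)) = -(-8 + l² - 3*l) = 8 - l² + 3*l)
-1812*n((D((-5 - 4)²) - 4/(-2))²) = -1812*(8 - ((-3 - 4/(-2))²)² + 3*(-3 - 4/(-2))²) = -1812*(8 - ((-3 - 4*(-½))²)² + 3*(-3 - 4*(-½))²) = -1812*(8 - ((-3 + 2)²)² + 3*(-3 + 2)²) = -1812*(8 - ((-1)²)² + 3*(-1)²) = -1812*(8 - 1*1² + 3*1) = -1812*(8 - 1*1 + 3) = -1812*(8 - 1 + 3) = -1812*10 = -18120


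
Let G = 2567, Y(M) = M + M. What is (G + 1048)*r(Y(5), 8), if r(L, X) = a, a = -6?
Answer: -21690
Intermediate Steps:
Y(M) = 2*M
r(L, X) = -6
(G + 1048)*r(Y(5), 8) = (2567 + 1048)*(-6) = 3615*(-6) = -21690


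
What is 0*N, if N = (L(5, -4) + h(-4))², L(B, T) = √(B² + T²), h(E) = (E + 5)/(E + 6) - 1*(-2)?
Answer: 0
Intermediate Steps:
h(E) = 2 + (5 + E)/(6 + E) (h(E) = (5 + E)/(6 + E) + 2 = 2 + (5 + E)/(6 + E))
N = (5/2 + √41)² (N = (√(5² + (-4)²) + (17 + 3*(-4))/(6 - 4))² = (√(25 + 16) + (17 - 12)/2)² = (√41 + (½)*5)² = (√41 + 5/2)² = (5/2 + √41)² ≈ 79.266)
0*N = 0*(189/4 + 5*√41) = 0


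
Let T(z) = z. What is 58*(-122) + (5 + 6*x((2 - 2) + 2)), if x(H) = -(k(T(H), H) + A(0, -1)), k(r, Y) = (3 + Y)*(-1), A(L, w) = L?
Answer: -7041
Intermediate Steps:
k(r, Y) = -3 - Y
x(H) = 3 + H (x(H) = -((-3 - H) + 0) = -(-3 - H) = 3 + H)
58*(-122) + (5 + 6*x((2 - 2) + 2)) = 58*(-122) + (5 + 6*(3 + ((2 - 2) + 2))) = -7076 + (5 + 6*(3 + (0 + 2))) = -7076 + (5 + 6*(3 + 2)) = -7076 + (5 + 6*5) = -7076 + (5 + 30) = -7076 + 35 = -7041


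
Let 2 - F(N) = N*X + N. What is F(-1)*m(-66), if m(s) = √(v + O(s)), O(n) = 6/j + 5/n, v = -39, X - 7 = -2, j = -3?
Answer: 4*I*√178926/33 ≈ 51.272*I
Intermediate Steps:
X = 5 (X = 7 - 2 = 5)
O(n) = -2 + 5/n (O(n) = 6/(-3) + 5/n = 6*(-⅓) + 5/n = -2 + 5/n)
F(N) = 2 - 6*N (F(N) = 2 - (N*5 + N) = 2 - (5*N + N) = 2 - 6*N)
m(s) = √(-41 + 5/s) (m(s) = √(-39 + (-2 + 5/s)) = √(-41 + 5/s))
F(-1)*m(-66) = (2 - 6*(-1))*√(-41 + 5/(-66)) = (2 + 6)*√(-41 + 5*(-1/66)) = 8*√(-41 - 5/66) = 8*√(-2711/66) = 8*(I*√178926/66) = 4*I*√178926/33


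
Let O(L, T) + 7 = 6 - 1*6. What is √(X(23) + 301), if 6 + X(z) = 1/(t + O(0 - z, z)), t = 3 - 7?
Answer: 2*√8921/11 ≈ 17.173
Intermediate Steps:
O(L, T) = -7 (O(L, T) = -7 + (6 - 1*6) = -7 + (6 - 6) = -7 + 0 = -7)
t = -4
X(z) = -67/11 (X(z) = -6 + 1/(-4 - 7) = -6 + 1/(-11) = -6 - 1/11 = -67/11)
√(X(23) + 301) = √(-67/11 + 301) = √(3244/11) = 2*√8921/11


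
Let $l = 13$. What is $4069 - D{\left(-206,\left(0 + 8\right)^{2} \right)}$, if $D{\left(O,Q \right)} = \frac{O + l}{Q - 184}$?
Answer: $\frac{488087}{120} \approx 4067.4$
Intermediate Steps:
$D{\left(O,Q \right)} = \frac{13 + O}{-184 + Q}$ ($D{\left(O,Q \right)} = \frac{O + 13}{Q - 184} = \frac{13 + O}{-184 + Q}$)
$4069 - D{\left(-206,\left(0 + 8\right)^{2} \right)} = 4069 - \frac{13 - 206}{-184 + \left(0 + 8\right)^{2}} = 4069 - \frac{1}{-184 + 8^{2}} \left(-193\right) = 4069 - \frac{1}{-184 + 64} \left(-193\right) = 4069 - \frac{1}{-120} \left(-193\right) = 4069 - \left(- \frac{1}{120}\right) \left(-193\right) = 4069 - \frac{193}{120} = \frac{488087}{120}$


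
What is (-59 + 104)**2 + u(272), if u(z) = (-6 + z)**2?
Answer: 72781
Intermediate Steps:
(-59 + 104)**2 + u(272) = (-59 + 104)**2 + (-6 + 272)**2 = 45**2 + 266**2 = 2025 + 70756 = 72781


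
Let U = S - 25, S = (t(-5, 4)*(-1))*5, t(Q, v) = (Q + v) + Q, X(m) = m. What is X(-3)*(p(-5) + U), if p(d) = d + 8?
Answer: -24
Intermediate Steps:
p(d) = 8 + d
t(Q, v) = v + 2*Q
S = 30 (S = ((4 + 2*(-5))*(-1))*5 = ((4 - 10)*(-1))*5 = -6*(-1)*5 = 6*5 = 30)
U = 5 (U = 30 - 25 = 5)
X(-3)*(p(-5) + U) = -3*((8 - 5) + 5) = -3*(3 + 5) = -3*8 = -24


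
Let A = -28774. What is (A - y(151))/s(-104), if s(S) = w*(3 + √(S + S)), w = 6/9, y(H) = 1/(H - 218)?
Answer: -17350713/29078 + 11567142*I*√13/14539 ≈ -596.7 + 2868.6*I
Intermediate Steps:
y(H) = 1/(-218 + H)
w = ⅔ (w = 6*(⅑) = ⅔ ≈ 0.66667)
s(S) = 2 + 2*√2*√S/3 (s(S) = 2*(3 + √(S + S))/3 = 2*(3 + √(2*S))/3 = 2*(3 + √2*√S)/3 = 2 + 2*√2*√S/3)
(A - y(151))/s(-104) = (-28774 - 1/(-218 + 151))/(2 + 2*√2*√(-104)/3) = (-28774 - 1/(-67))/(2 + 2*√2*(2*I*√26)/3) = (-28774 - 1*(-1/67))/(2 + 8*I*√13/3) = (-28774 + 1/67)/(2 + 8*I*√13/3) = -1927857/(67*(2 + 8*I*√13/3))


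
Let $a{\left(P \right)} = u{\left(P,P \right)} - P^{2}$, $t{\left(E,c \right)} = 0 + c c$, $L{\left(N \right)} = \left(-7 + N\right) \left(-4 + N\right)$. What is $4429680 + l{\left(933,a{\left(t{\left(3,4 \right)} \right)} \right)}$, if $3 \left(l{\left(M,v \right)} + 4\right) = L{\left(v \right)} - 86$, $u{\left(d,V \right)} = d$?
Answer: $\frac{13349210}{3} \approx 4.4497 \cdot 10^{6}$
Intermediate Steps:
$t{\left(E,c \right)} = c^{2}$ ($t{\left(E,c \right)} = 0 + c^{2} = c^{2}$)
$a{\left(P \right)} = P - P^{2}$
$l{\left(M,v \right)} = - \frac{70}{3} - \frac{11 v}{3} + \frac{v^{2}}{3}$ ($l{\left(M,v \right)} = -4 + \frac{\left(28 + v^{2} - 11 v\right) - 86}{3} = -4 + \frac{-58 + v^{2} - 11 v}{3} = -4 - \left(\frac{58}{3} - \frac{v^{2}}{3} + \frac{11 v}{3}\right) = - \frac{70}{3} - \frac{11 v}{3} + \frac{v^{2}}{3}$)
$4429680 + l{\left(933,a{\left(t{\left(3,4 \right)} \right)} \right)} = 4429680 - \left(\frac{70}{3} - \frac{256 \left(1 - 4^{2}\right)^{2}}{3} + \frac{11 \cdot 4^{2} \left(1 - 4^{2}\right)}{3}\right) = 4429680 - \left(\frac{70}{3} - \frac{256 \left(1 - 16\right)^{2}}{3} + \frac{11}{3} \cdot 16 \left(1 - 16\right)\right) = 4429680 - \left(\frac{70}{3} - 19200 + \frac{11}{3} \cdot 16 \left(-15\right)\right) = 4429680 - \left(- \frac{2570}{3} - 19200\right) = 4429680 + \left(- \frac{70}{3} + 880 + \frac{1}{3} \cdot 57600\right) = 4429680 + \left(- \frac{70}{3} + 880 + 19200\right) = 4429680 + \frac{60170}{3} = \frac{13349210}{3}$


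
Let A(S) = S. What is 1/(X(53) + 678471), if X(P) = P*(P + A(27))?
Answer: 1/682711 ≈ 1.4647e-6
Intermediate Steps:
X(P) = P*(27 + P) (X(P) = P*(P + 27) = P*(27 + P))
1/(X(53) + 678471) = 1/(53*(27 + 53) + 678471) = 1/(53*80 + 678471) = 1/(4240 + 678471) = 1/682711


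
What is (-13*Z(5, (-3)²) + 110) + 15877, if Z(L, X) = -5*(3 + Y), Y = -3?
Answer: 15987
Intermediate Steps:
Z(L, X) = 0 (Z(L, X) = -5*(3 - 3) = -5*0 = 0)
(-13*Z(5, (-3)²) + 110) + 15877 = (-13*0 + 110) + 15877 = (0 + 110) + 15877 = 110 + 15877 = 15987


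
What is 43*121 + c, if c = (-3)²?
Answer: 5212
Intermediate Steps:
c = 9
43*121 + c = 43*121 + 9 = 5203 + 9 = 5212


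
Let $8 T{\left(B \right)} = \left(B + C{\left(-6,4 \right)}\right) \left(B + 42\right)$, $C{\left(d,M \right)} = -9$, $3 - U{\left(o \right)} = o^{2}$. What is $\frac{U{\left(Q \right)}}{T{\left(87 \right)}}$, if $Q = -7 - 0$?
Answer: $- \frac{184}{5031} \approx -0.036573$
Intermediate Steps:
$Q = -7$ ($Q = -7 + 0 = -7$)
$U{\left(o \right)} = 3 - o^{2}$
$T{\left(B \right)} = \frac{\left(-9 + B\right) \left(42 + B\right)}{8}$ ($T{\left(B \right)} = \frac{\left(B - 9\right) \left(B + 42\right)}{8} = \frac{\left(-9 + B\right) \left(42 + B\right)}{8}$)
$\frac{U{\left(Q \right)}}{T{\left(87 \right)}} = \frac{3 - \left(-7\right)^{2}}{- \frac{189}{4} + \frac{87^{2}}{8} + \frac{33}{8} \cdot 87} = \frac{3 - 49}{- \frac{189}{4} + \frac{1}{8} \cdot 7569 + \frac{2871}{8}} = \frac{3 - 49}{- \frac{189}{4} + \frac{7569}{8} + \frac{2871}{8}} = - \frac{46}{\frac{5031}{4}} = \left(-46\right) \frac{4}{5031} = - \frac{184}{5031}$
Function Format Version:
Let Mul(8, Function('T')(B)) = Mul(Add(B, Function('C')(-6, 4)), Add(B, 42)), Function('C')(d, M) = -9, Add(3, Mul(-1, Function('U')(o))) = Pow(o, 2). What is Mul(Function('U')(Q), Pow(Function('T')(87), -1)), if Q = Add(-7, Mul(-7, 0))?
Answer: Rational(-184, 5031) ≈ -0.036573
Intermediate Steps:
Q = -7 (Q = Add(-7, 0) = -7)
Function('U')(o) = Add(3, Mul(-1, Pow(o, 2)))
Function('T')(B) = Mul(Rational(1, 8), Add(-9, B), Add(42, B)) (Function('T')(B) = Mul(Rational(1, 8), Mul(Add(B, -9), Add(B, 42))) = Mul(Rational(1, 8), Mul(Add(-9, B), Add(42, B))) = Mul(Rational(1, 8), Add(-9, B), Add(42, B)))
Mul(Function('U')(Q), Pow(Function('T')(87), -1)) = Mul(Add(3, Mul(-1, Pow(-7, 2))), Pow(Add(Rational(-189, 4), Mul(Rational(1, 8), Pow(87, 2)), Mul(Rational(33, 8), 87)), -1)) = Mul(Add(3, Mul(-1, 49)), Pow(Add(Rational(-189, 4), Mul(Rational(1, 8), 7569), Rational(2871, 8)), -1)) = Mul(Add(3, -49), Pow(Add(Rational(-189, 4), Rational(7569, 8), Rational(2871, 8)), -1)) = Mul(-46, Pow(Rational(5031, 4), -1)) = Mul(-46, Rational(4, 5031)) = Rational(-184, 5031)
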